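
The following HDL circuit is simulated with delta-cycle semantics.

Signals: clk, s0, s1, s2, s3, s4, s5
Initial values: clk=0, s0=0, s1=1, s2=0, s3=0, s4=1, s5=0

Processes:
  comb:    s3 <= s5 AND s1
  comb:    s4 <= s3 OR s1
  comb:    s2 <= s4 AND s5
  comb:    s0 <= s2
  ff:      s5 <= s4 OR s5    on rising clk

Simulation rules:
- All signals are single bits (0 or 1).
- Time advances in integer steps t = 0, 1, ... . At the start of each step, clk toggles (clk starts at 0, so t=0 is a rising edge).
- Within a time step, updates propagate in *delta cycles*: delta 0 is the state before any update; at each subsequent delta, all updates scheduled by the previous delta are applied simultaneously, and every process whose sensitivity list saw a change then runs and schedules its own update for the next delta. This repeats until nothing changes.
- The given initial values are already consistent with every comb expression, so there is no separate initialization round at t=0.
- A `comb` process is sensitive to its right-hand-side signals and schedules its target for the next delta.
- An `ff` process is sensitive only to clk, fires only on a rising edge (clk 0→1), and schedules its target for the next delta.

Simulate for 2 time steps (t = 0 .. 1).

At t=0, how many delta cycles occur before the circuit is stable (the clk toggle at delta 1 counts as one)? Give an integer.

[bits: s4,s0,s3,s1,s2,clk,s5]
t=0: Δ0=1001000 Δ1=1001010 Δ2=1001011 Δ3=1011111 Δ4=1111111 | 4Δ
t=1: Δ0=1111111 Δ1=1111101 | 1Δ

4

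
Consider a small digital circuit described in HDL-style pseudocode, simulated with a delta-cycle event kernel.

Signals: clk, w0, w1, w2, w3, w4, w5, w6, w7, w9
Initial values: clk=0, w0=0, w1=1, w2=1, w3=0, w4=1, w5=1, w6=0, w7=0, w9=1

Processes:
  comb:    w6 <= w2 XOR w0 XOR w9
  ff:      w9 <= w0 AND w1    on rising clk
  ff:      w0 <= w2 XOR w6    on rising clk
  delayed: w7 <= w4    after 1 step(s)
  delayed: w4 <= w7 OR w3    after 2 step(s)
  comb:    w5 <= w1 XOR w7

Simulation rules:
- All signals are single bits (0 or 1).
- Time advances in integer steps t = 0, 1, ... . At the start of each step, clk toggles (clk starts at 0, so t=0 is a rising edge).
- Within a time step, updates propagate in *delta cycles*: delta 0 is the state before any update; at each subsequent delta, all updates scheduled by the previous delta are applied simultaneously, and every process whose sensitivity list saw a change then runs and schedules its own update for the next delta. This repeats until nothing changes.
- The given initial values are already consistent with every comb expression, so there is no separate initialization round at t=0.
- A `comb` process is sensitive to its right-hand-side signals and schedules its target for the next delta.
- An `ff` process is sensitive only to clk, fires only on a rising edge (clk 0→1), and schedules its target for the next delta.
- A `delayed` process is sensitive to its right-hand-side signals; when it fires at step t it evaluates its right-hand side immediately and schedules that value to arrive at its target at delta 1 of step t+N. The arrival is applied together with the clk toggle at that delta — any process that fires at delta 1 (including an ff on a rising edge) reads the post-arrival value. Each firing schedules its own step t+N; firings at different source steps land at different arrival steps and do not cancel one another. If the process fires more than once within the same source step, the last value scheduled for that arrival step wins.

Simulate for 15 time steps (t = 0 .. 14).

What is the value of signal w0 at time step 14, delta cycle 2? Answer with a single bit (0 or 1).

t=0 Δ0: w6=0 w5=1 w1=1 w0=0 w9=1 w7=0 clk=0 w3=0 w4=1 w2=1
  Δ1: clk:0→1
  Δ2: w0:0→1, w9:1→0
  (2Δ to stable)
t=1 Δ0: w6=0 w5=1 w1=1 w0=1 w9=0 w7=0 clk=1 w3=0 w4=1 w2=1
  Δ1: clk:1→0
  (1Δ to stable)
t=2 Δ0: w6=0 w5=1 w1=1 w0=1 w9=0 w7=0 clk=0 w3=0 w4=1 w2=1
  Δ1: clk:0→1
  Δ2: w9:0→1
  Δ3: w6:0→1
  (3Δ to stable)
t=3 Δ0: w6=1 w5=1 w1=1 w0=1 w9=1 w7=0 clk=1 w3=0 w4=1 w2=1
  Δ1: clk:1→0
  (1Δ to stable)
t=4 Δ0: w6=1 w5=1 w1=1 w0=1 w9=1 w7=0 clk=0 w3=0 w4=1 w2=1
  Δ1: clk:0→1
  Δ2: w0:1→0
  Δ3: w6:1→0
  (3Δ to stable)
t=5 Δ0: w6=0 w5=1 w1=1 w0=0 w9=1 w7=0 clk=1 w3=0 w4=1 w2=1
  Δ1: clk:1→0
  (1Δ to stable)
t=6 Δ0: w6=0 w5=1 w1=1 w0=0 w9=1 w7=0 clk=0 w3=0 w4=1 w2=1
  Δ1: clk:0→1
  Δ2: w0:0→1, w9:1→0
  (2Δ to stable)
t=7 Δ0: w6=0 w5=1 w1=1 w0=1 w9=0 w7=0 clk=1 w3=0 w4=1 w2=1
  Δ1: clk:1→0
  (1Δ to stable)
t=8 Δ0: w6=0 w5=1 w1=1 w0=1 w9=0 w7=0 clk=0 w3=0 w4=1 w2=1
  Δ1: clk:0→1
  Δ2: w9:0→1
  Δ3: w6:0→1
  (3Δ to stable)
t=9 Δ0: w6=1 w5=1 w1=1 w0=1 w9=1 w7=0 clk=1 w3=0 w4=1 w2=1
  Δ1: clk:1→0
  (1Δ to stable)
t=10 Δ0: w6=1 w5=1 w1=1 w0=1 w9=1 w7=0 clk=0 w3=0 w4=1 w2=1
  Δ1: clk:0→1
  Δ2: w0:1→0
  Δ3: w6:1→0
  (3Δ to stable)
t=11 Δ0: w6=0 w5=1 w1=1 w0=0 w9=1 w7=0 clk=1 w3=0 w4=1 w2=1
  Δ1: clk:1→0
  (1Δ to stable)
t=12 Δ0: w6=0 w5=1 w1=1 w0=0 w9=1 w7=0 clk=0 w3=0 w4=1 w2=1
  Δ1: clk:0→1
  Δ2: w0:0→1, w9:1→0
  (2Δ to stable)
t=13 Δ0: w6=0 w5=1 w1=1 w0=1 w9=0 w7=0 clk=1 w3=0 w4=1 w2=1
  Δ1: clk:1→0
  (1Δ to stable)
t=14 Δ0: w6=0 w5=1 w1=1 w0=1 w9=0 w7=0 clk=0 w3=0 w4=1 w2=1
  Δ1: clk:0→1
  Δ2: w9:0→1
  Δ3: w6:0→1
  (3Δ to stable)

1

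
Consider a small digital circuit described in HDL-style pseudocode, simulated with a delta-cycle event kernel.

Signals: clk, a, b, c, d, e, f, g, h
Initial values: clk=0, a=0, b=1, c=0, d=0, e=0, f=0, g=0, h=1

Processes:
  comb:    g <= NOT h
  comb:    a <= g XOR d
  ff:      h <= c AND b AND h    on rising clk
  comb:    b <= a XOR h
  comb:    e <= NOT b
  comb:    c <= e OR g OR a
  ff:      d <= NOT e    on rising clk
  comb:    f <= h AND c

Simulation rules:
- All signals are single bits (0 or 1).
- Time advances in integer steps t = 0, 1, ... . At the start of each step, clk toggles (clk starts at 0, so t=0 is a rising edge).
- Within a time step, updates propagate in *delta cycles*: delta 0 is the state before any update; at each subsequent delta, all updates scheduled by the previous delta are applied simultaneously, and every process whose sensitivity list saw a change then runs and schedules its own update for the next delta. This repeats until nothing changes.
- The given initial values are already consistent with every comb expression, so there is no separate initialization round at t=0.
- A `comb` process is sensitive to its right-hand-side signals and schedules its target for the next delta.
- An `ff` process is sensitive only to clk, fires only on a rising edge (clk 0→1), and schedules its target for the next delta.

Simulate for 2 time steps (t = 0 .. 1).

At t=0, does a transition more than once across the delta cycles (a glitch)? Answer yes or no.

[bits: g,a,clk,f,h,d,e,b,c]
t=0: Δ0=000010010 Δ1=001010010 Δ2=001001010 Δ3=111001000 Δ4=101001111 Δ5=101001001 Δ6=101001101 | 6Δ
t=1: Δ0=101001101 Δ1=100001101 | 1Δ

yes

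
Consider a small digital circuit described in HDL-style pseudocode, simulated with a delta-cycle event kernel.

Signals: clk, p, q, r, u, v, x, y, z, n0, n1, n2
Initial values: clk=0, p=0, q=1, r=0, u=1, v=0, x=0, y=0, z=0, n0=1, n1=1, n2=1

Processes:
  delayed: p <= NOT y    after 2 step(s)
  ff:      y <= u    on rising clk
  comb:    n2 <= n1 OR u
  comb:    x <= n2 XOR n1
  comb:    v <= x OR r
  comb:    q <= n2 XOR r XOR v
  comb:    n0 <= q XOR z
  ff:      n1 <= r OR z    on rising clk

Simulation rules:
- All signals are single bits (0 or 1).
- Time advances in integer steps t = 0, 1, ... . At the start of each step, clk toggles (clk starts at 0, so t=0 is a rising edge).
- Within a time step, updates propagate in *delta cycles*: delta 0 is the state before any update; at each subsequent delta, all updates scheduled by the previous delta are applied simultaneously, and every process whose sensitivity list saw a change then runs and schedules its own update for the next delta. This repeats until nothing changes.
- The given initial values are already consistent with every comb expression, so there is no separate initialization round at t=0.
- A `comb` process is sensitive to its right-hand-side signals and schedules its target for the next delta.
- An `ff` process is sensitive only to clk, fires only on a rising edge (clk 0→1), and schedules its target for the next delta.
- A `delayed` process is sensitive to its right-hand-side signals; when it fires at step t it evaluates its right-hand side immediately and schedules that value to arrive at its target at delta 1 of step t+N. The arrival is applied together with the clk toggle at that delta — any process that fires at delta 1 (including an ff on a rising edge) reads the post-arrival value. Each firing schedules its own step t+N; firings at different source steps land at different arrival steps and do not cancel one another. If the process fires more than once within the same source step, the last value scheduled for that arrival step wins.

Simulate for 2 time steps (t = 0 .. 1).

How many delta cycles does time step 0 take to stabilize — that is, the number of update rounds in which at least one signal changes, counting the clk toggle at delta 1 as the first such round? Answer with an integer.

6

[bits: z,p,y,v,n2,q,u,n1,n0,r,clk,x]
t=0: Δ0=000011111000 Δ1=000011111010 Δ2=001011101010 Δ3=001011101011 Δ4=001111101011 Δ5=001110101011 Δ6=001110100011 | 6Δ
t=1: Δ0=001110100011 Δ1=001110100001 | 1Δ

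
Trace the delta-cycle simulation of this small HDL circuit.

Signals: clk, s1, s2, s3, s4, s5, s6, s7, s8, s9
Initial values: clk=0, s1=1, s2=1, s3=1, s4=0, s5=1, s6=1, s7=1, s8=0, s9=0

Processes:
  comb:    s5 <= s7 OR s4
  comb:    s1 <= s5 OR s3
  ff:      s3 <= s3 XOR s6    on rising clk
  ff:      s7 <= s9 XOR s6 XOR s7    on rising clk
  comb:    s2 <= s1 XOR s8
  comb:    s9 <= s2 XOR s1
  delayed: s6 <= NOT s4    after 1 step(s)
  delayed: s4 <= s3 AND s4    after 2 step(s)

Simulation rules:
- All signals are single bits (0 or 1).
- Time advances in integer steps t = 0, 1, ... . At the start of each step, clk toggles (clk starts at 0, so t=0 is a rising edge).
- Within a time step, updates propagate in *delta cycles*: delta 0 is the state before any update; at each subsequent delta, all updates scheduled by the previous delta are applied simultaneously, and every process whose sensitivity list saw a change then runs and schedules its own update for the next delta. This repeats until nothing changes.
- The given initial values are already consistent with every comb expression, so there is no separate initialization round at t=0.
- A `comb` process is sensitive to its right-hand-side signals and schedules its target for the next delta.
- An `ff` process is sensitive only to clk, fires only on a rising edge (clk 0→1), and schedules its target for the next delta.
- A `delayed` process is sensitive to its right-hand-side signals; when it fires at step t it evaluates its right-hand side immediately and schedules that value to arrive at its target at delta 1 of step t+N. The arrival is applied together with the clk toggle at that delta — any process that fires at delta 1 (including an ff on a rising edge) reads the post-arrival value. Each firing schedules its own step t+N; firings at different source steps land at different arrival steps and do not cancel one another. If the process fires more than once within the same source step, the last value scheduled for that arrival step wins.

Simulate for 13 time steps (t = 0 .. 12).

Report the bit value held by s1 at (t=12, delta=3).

t0.Δ0 s3=1 s8=0 s5=1 s2=1 s1=1 s9=0 clk=0 s7=1 s6=1 s4=0
t0.Δ1 s3=1 s8=0 s5=1 s2=1 s1=1 s9=0 clk=1 s7=1 s6=1 s4=0
t0.Δ2 s3=0 s8=0 s5=1 s2=1 s1=1 s9=0 clk=1 s7=0 s6=1 s4=0
t0.Δ3 s3=0 s8=0 s5=0 s2=1 s1=1 s9=0 clk=1 s7=0 s6=1 s4=0
t0.Δ4 s3=0 s8=0 s5=0 s2=1 s1=0 s9=0 clk=1 s7=0 s6=1 s4=0
t0.Δ5 s3=0 s8=0 s5=0 s2=0 s1=0 s9=1 clk=1 s7=0 s6=1 s4=0
t0.Δ6 s3=0 s8=0 s5=0 s2=0 s1=0 s9=0 clk=1 s7=0 s6=1 s4=0
t1.Δ0 s3=0 s8=0 s5=0 s2=0 s1=0 s9=0 clk=1 s7=0 s6=1 s4=0
t1.Δ1 s3=0 s8=0 s5=0 s2=0 s1=0 s9=0 clk=0 s7=0 s6=1 s4=0
t2.Δ0 s3=0 s8=0 s5=0 s2=0 s1=0 s9=0 clk=0 s7=0 s6=1 s4=0
t2.Δ1 s3=0 s8=0 s5=0 s2=0 s1=0 s9=0 clk=1 s7=0 s6=1 s4=0
t2.Δ2 s3=1 s8=0 s5=0 s2=0 s1=0 s9=0 clk=1 s7=1 s6=1 s4=0
t2.Δ3 s3=1 s8=0 s5=1 s2=0 s1=1 s9=0 clk=1 s7=1 s6=1 s4=0
t2.Δ4 s3=1 s8=0 s5=1 s2=1 s1=1 s9=1 clk=1 s7=1 s6=1 s4=0
t2.Δ5 s3=1 s8=0 s5=1 s2=1 s1=1 s9=0 clk=1 s7=1 s6=1 s4=0
t3.Δ0 s3=1 s8=0 s5=1 s2=1 s1=1 s9=0 clk=1 s7=1 s6=1 s4=0
t3.Δ1 s3=1 s8=0 s5=1 s2=1 s1=1 s9=0 clk=0 s7=1 s6=1 s4=0
t4.Δ0 s3=1 s8=0 s5=1 s2=1 s1=1 s9=0 clk=0 s7=1 s6=1 s4=0
t4.Δ1 s3=1 s8=0 s5=1 s2=1 s1=1 s9=0 clk=1 s7=1 s6=1 s4=0
t4.Δ2 s3=0 s8=0 s5=1 s2=1 s1=1 s9=0 clk=1 s7=0 s6=1 s4=0
t4.Δ3 s3=0 s8=0 s5=0 s2=1 s1=1 s9=0 clk=1 s7=0 s6=1 s4=0
t4.Δ4 s3=0 s8=0 s5=0 s2=1 s1=0 s9=0 clk=1 s7=0 s6=1 s4=0
t4.Δ5 s3=0 s8=0 s5=0 s2=0 s1=0 s9=1 clk=1 s7=0 s6=1 s4=0
t4.Δ6 s3=0 s8=0 s5=0 s2=0 s1=0 s9=0 clk=1 s7=0 s6=1 s4=0
t5.Δ0 s3=0 s8=0 s5=0 s2=0 s1=0 s9=0 clk=1 s7=0 s6=1 s4=0
t5.Δ1 s3=0 s8=0 s5=0 s2=0 s1=0 s9=0 clk=0 s7=0 s6=1 s4=0
t6.Δ0 s3=0 s8=0 s5=0 s2=0 s1=0 s9=0 clk=0 s7=0 s6=1 s4=0
t6.Δ1 s3=0 s8=0 s5=0 s2=0 s1=0 s9=0 clk=1 s7=0 s6=1 s4=0
t6.Δ2 s3=1 s8=0 s5=0 s2=0 s1=0 s9=0 clk=1 s7=1 s6=1 s4=0
t6.Δ3 s3=1 s8=0 s5=1 s2=0 s1=1 s9=0 clk=1 s7=1 s6=1 s4=0
t6.Δ4 s3=1 s8=0 s5=1 s2=1 s1=1 s9=1 clk=1 s7=1 s6=1 s4=0
t6.Δ5 s3=1 s8=0 s5=1 s2=1 s1=1 s9=0 clk=1 s7=1 s6=1 s4=0
t7.Δ0 s3=1 s8=0 s5=1 s2=1 s1=1 s9=0 clk=1 s7=1 s6=1 s4=0
t7.Δ1 s3=1 s8=0 s5=1 s2=1 s1=1 s9=0 clk=0 s7=1 s6=1 s4=0
t8.Δ0 s3=1 s8=0 s5=1 s2=1 s1=1 s9=0 clk=0 s7=1 s6=1 s4=0
t8.Δ1 s3=1 s8=0 s5=1 s2=1 s1=1 s9=0 clk=1 s7=1 s6=1 s4=0
t8.Δ2 s3=0 s8=0 s5=1 s2=1 s1=1 s9=0 clk=1 s7=0 s6=1 s4=0
t8.Δ3 s3=0 s8=0 s5=0 s2=1 s1=1 s9=0 clk=1 s7=0 s6=1 s4=0
t8.Δ4 s3=0 s8=0 s5=0 s2=1 s1=0 s9=0 clk=1 s7=0 s6=1 s4=0
t8.Δ5 s3=0 s8=0 s5=0 s2=0 s1=0 s9=1 clk=1 s7=0 s6=1 s4=0
t8.Δ6 s3=0 s8=0 s5=0 s2=0 s1=0 s9=0 clk=1 s7=0 s6=1 s4=0
t9.Δ0 s3=0 s8=0 s5=0 s2=0 s1=0 s9=0 clk=1 s7=0 s6=1 s4=0
t9.Δ1 s3=0 s8=0 s5=0 s2=0 s1=0 s9=0 clk=0 s7=0 s6=1 s4=0
t10.Δ0 s3=0 s8=0 s5=0 s2=0 s1=0 s9=0 clk=0 s7=0 s6=1 s4=0
t10.Δ1 s3=0 s8=0 s5=0 s2=0 s1=0 s9=0 clk=1 s7=0 s6=1 s4=0
t10.Δ2 s3=1 s8=0 s5=0 s2=0 s1=0 s9=0 clk=1 s7=1 s6=1 s4=0
t10.Δ3 s3=1 s8=0 s5=1 s2=0 s1=1 s9=0 clk=1 s7=1 s6=1 s4=0
t10.Δ4 s3=1 s8=0 s5=1 s2=1 s1=1 s9=1 clk=1 s7=1 s6=1 s4=0
t10.Δ5 s3=1 s8=0 s5=1 s2=1 s1=1 s9=0 clk=1 s7=1 s6=1 s4=0
t11.Δ0 s3=1 s8=0 s5=1 s2=1 s1=1 s9=0 clk=1 s7=1 s6=1 s4=0
t11.Δ1 s3=1 s8=0 s5=1 s2=1 s1=1 s9=0 clk=0 s7=1 s6=1 s4=0
t12.Δ0 s3=1 s8=0 s5=1 s2=1 s1=1 s9=0 clk=0 s7=1 s6=1 s4=0
t12.Δ1 s3=1 s8=0 s5=1 s2=1 s1=1 s9=0 clk=1 s7=1 s6=1 s4=0
t12.Δ2 s3=0 s8=0 s5=1 s2=1 s1=1 s9=0 clk=1 s7=0 s6=1 s4=0
t12.Δ3 s3=0 s8=0 s5=0 s2=1 s1=1 s9=0 clk=1 s7=0 s6=1 s4=0
t12.Δ4 s3=0 s8=0 s5=0 s2=1 s1=0 s9=0 clk=1 s7=0 s6=1 s4=0
t12.Δ5 s3=0 s8=0 s5=0 s2=0 s1=0 s9=1 clk=1 s7=0 s6=1 s4=0
t12.Δ6 s3=0 s8=0 s5=0 s2=0 s1=0 s9=0 clk=1 s7=0 s6=1 s4=0

1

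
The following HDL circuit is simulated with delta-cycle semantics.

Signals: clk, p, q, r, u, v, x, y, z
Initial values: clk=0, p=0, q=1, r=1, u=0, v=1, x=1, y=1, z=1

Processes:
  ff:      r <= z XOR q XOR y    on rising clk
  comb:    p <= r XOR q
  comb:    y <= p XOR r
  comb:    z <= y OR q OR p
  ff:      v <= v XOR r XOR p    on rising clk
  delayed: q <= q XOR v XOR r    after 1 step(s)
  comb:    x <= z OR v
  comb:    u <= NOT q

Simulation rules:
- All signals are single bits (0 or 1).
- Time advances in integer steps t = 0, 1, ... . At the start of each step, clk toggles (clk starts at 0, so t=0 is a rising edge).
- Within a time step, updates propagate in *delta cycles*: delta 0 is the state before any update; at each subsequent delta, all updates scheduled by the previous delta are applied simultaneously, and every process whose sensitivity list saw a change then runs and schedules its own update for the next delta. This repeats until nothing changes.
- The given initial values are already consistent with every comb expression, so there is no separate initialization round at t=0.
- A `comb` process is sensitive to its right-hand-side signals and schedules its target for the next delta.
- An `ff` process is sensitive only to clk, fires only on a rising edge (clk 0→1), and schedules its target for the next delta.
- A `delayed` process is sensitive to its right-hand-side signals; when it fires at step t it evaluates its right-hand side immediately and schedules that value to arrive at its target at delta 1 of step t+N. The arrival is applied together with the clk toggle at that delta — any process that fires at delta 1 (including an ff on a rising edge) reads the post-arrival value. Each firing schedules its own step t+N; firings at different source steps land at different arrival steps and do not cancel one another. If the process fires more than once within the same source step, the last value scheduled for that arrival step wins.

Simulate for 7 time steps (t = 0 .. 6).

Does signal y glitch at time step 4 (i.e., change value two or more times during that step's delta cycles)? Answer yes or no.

[bits: v,clk,y,x,r,z,u,p,q]
t=0: Δ0=101111001 Δ1=111111001 Δ2=011111001 | 2Δ
t=1: Δ0=011111001 Δ1=001111000 Δ2=001111110 Δ3=000111110 | 3Δ
t=2: Δ0=000111110 Δ1=010111111 Δ2=010101001 Δ3=010101011 Δ4=011101011 | 4Δ
t=3: Δ0=011101011 Δ1=001101011 | 1Δ
t=4: Δ0=001101011 Δ1=011101011 Δ2=111111011 Δ3=110111001 Δ4=111111001 | 4Δ
t=5: Δ0=111111001 Δ1=101111001 | 1Δ
t=6: Δ0=101111001 Δ1=111111001 Δ2=011111001 | 2Δ

yes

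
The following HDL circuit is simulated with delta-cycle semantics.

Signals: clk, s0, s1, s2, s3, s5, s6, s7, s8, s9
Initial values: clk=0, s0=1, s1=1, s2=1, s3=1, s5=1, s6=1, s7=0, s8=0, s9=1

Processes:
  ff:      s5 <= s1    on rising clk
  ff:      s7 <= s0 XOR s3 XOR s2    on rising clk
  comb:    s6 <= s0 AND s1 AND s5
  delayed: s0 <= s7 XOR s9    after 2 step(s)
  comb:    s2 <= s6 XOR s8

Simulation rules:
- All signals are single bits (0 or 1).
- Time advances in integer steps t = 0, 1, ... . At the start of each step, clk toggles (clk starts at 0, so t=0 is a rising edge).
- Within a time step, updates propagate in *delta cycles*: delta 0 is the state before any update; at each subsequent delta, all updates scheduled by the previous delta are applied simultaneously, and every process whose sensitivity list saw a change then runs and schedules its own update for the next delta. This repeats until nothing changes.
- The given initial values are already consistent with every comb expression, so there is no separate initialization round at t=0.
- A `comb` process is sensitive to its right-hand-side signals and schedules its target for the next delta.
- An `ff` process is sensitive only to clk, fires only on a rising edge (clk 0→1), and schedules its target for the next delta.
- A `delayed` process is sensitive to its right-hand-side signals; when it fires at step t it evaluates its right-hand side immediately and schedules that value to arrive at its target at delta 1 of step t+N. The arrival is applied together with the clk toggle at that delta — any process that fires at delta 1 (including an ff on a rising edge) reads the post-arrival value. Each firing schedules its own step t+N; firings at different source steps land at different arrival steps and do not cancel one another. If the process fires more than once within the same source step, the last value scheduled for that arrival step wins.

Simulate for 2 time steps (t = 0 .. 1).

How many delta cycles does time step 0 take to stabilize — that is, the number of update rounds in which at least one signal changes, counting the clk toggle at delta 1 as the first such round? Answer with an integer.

t0.Δ0 s1=1 s5=1 s7=0 s3=1 s6=1 clk=0 s0=1 s8=0 s9=1 s2=1
t0.Δ1 s1=1 s5=1 s7=0 s3=1 s6=1 clk=1 s0=1 s8=0 s9=1 s2=1
t0.Δ2 s1=1 s5=1 s7=1 s3=1 s6=1 clk=1 s0=1 s8=0 s9=1 s2=1
t1.Δ0 s1=1 s5=1 s7=1 s3=1 s6=1 clk=1 s0=1 s8=0 s9=1 s2=1
t1.Δ1 s1=1 s5=1 s7=1 s3=1 s6=1 clk=0 s0=1 s8=0 s9=1 s2=1

2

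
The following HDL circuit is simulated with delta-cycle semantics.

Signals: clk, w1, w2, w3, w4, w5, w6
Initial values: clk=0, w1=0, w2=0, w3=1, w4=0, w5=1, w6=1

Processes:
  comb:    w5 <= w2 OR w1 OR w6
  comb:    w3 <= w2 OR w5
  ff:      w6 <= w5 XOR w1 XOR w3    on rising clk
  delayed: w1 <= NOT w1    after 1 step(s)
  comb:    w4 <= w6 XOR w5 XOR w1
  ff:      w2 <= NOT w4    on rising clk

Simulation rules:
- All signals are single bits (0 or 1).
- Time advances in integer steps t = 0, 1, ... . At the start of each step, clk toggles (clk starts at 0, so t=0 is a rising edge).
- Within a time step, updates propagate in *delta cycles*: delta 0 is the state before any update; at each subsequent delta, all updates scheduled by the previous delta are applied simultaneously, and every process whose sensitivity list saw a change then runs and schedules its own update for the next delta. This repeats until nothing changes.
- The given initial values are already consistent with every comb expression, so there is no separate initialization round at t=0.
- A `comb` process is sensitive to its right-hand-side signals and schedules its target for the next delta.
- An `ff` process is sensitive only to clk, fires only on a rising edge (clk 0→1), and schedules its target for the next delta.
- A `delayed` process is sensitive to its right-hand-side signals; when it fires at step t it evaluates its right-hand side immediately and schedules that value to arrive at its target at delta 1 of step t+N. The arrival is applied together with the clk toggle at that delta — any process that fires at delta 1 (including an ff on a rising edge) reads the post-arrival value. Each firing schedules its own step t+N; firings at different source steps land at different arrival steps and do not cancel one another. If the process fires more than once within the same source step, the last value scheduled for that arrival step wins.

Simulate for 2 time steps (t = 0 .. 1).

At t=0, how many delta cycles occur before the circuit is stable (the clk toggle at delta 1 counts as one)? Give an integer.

t=0 Δ0: w1=0 w3=1 w2=0 w6=1 w5=1 clk=0 w4=0
  Δ1: clk:0→1
  Δ2: w2:0→1, w6:1→0
  Δ3: w4:0→1
  (3Δ to stable)
t=1 Δ0: w1=0 w3=1 w2=1 w6=0 w5=1 clk=1 w4=1
  Δ1: clk:1→0
  (1Δ to stable)

3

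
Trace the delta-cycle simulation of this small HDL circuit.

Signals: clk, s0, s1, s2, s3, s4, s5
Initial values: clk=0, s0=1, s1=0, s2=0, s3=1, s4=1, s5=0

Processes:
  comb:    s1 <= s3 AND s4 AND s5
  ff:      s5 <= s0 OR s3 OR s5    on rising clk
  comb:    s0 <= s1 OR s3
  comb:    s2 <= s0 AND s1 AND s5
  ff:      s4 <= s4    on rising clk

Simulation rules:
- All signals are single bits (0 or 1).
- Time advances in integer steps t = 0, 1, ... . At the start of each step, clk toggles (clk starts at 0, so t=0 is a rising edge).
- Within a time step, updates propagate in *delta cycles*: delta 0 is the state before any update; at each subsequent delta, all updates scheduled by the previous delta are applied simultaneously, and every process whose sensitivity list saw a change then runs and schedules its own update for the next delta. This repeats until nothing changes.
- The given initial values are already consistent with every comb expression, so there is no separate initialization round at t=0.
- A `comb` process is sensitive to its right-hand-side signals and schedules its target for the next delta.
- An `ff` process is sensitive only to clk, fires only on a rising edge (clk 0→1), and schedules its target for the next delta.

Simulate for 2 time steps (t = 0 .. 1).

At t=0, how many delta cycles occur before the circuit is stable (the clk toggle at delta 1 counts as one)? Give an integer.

4

[bits: s3,s5,s0,s4,s1,clk,s2]
t=0: Δ0=1011000 Δ1=1011010 Δ2=1111010 Δ3=1111110 Δ4=1111111 | 4Δ
t=1: Δ0=1111111 Δ1=1111101 | 1Δ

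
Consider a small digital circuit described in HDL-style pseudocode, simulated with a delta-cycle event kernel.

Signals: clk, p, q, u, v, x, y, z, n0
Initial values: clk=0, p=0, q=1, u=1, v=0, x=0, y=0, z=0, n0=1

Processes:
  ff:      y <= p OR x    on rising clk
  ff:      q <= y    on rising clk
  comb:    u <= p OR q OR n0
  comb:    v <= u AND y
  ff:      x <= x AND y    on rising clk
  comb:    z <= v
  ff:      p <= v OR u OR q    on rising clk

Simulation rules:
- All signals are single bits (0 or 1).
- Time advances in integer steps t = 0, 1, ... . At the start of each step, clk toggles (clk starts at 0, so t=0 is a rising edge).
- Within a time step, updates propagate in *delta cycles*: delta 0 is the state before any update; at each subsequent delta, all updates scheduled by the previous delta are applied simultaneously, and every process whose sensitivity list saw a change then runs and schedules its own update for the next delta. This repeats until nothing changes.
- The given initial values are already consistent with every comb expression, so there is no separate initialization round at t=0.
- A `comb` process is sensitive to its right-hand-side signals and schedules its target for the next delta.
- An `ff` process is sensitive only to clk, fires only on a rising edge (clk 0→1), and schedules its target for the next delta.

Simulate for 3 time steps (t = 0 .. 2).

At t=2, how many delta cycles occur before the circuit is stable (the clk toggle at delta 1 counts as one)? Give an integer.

4

t=0 Δ0: clk=0 q=1 x=0 v=0 p=0 u=1 z=0 n0=1 y=0
  Δ1: clk:0→1
  Δ2: q:1→0, p:0→1
  (2Δ to stable)
t=1 Δ0: clk=1 q=0 x=0 v=0 p=1 u=1 z=0 n0=1 y=0
  Δ1: clk:1→0
  (1Δ to stable)
t=2 Δ0: clk=0 q=0 x=0 v=0 p=1 u=1 z=0 n0=1 y=0
  Δ1: clk:0→1
  Δ2: y:0→1
  Δ3: v:0→1
  Δ4: z:0→1
  (4Δ to stable)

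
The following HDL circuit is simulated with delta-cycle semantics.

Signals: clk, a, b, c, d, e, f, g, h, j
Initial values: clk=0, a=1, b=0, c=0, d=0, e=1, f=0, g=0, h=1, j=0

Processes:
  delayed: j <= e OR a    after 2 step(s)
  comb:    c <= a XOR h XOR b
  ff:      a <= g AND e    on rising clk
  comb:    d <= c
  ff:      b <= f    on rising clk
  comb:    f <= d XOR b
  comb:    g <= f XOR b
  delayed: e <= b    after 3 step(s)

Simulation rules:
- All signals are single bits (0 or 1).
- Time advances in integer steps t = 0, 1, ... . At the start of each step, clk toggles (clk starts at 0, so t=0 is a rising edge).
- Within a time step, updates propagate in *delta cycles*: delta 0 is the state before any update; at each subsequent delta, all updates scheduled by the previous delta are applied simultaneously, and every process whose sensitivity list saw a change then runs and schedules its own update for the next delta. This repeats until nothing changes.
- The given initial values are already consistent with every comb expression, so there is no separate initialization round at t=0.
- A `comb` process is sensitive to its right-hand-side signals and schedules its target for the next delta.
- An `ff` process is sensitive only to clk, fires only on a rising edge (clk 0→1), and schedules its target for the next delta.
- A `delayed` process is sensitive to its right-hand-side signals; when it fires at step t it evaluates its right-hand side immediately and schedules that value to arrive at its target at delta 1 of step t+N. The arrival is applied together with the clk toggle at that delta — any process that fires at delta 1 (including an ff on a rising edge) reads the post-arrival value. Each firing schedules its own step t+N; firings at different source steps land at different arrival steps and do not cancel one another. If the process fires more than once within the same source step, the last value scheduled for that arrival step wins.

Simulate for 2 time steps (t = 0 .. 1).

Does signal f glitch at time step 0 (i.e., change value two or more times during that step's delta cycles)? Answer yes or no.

t0.Δ0 d=0 j=0 a=1 c=0 e=1 h=1 b=0 clk=0 f=0 g=0
t0.Δ1 d=0 j=0 a=1 c=0 e=1 h=1 b=0 clk=1 f=0 g=0
t0.Δ2 d=0 j=0 a=0 c=0 e=1 h=1 b=0 clk=1 f=0 g=0
t0.Δ3 d=0 j=0 a=0 c=1 e=1 h=1 b=0 clk=1 f=0 g=0
t0.Δ4 d=1 j=0 a=0 c=1 e=1 h=1 b=0 clk=1 f=0 g=0
t0.Δ5 d=1 j=0 a=0 c=1 e=1 h=1 b=0 clk=1 f=1 g=0
t0.Δ6 d=1 j=0 a=0 c=1 e=1 h=1 b=0 clk=1 f=1 g=1
t1.Δ0 d=1 j=0 a=0 c=1 e=1 h=1 b=0 clk=1 f=1 g=1
t1.Δ1 d=1 j=0 a=0 c=1 e=1 h=1 b=0 clk=0 f=1 g=1

no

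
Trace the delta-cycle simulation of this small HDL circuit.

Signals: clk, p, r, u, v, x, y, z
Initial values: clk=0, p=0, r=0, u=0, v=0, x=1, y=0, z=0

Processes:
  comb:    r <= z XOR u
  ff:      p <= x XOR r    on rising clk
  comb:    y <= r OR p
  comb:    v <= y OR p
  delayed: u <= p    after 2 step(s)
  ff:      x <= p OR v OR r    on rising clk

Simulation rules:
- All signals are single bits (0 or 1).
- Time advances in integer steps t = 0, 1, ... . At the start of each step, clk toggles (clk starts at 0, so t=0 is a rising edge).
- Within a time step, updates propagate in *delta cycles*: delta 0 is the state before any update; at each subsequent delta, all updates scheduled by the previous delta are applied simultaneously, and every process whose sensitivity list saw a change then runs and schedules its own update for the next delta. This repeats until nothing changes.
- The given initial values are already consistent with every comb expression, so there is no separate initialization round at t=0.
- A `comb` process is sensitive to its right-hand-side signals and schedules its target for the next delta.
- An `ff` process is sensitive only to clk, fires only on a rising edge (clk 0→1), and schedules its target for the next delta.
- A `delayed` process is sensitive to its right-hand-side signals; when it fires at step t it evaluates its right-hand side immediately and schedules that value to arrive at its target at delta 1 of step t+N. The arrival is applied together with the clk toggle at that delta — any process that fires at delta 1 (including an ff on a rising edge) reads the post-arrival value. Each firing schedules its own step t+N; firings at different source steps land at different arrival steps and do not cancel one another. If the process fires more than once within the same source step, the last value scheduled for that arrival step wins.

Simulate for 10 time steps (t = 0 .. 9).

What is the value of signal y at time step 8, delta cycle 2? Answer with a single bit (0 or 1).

[bits: clk,y,x,z,v,r,u,p]
t=0: Δ0=00100000 Δ1=10100000 Δ2=10000001 Δ3=11001001 | 3Δ
t=1: Δ0=11001001 Δ1=01001001 | 1Δ
t=2: Δ0=01001001 Δ1=11001011 Δ2=11101110 | 2Δ
t=3: Δ0=11101110 Δ1=01101110 | 1Δ
t=4: Δ0=01101110 Δ1=11101100 Δ2=11101000 Δ3=10101000 Δ4=10100000 | 4Δ
t=5: Δ0=10100000 Δ1=00100000 | 1Δ
t=6: Δ0=00100000 Δ1=10100000 Δ2=10000001 Δ3=11001001 | 3Δ
t=7: Δ0=11001001 Δ1=01001001 | 1Δ
t=8: Δ0=01001001 Δ1=11001011 Δ2=11101110 | 2Δ
t=9: Δ0=11101110 Δ1=01101110 | 1Δ

1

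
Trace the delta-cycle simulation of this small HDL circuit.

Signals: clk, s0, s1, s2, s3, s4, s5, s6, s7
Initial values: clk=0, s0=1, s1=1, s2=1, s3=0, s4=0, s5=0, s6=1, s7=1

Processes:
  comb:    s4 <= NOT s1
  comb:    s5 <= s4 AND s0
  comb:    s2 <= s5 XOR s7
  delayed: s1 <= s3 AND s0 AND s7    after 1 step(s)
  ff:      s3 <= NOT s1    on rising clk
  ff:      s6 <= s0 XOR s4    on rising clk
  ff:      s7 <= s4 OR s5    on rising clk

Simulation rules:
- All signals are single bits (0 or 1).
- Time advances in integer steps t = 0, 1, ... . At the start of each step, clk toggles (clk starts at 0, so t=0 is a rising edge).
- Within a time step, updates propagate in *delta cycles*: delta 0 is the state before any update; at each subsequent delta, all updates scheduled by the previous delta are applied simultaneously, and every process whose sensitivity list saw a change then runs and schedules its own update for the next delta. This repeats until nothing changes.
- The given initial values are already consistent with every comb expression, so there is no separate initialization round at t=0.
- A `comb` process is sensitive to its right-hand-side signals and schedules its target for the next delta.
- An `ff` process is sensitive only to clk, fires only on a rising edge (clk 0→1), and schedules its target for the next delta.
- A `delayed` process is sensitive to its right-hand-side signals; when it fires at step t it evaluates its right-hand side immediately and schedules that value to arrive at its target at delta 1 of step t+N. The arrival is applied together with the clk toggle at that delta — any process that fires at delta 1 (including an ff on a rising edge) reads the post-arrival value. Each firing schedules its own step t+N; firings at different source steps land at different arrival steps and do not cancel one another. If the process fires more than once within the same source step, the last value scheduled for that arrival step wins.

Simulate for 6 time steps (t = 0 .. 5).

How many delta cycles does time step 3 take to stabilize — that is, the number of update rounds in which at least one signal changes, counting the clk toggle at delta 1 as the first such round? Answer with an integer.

[bits: s6,s3,s7,s1,s5,s0,s4,s2,clk]
t=0: Δ0=101101010 Δ1=101101011 Δ2=100101011 Δ3=100101001 | 3Δ
t=1: Δ0=100101001 Δ1=100001000 Δ2=100001100 Δ3=100011100 Δ4=100011110 | 4Δ
t=2: Δ0=100011110 Δ1=100011111 Δ2=011011111 Δ3=011011101 | 3Δ
t=3: Δ0=011011101 Δ1=011111100 Δ2=011111000 Δ3=011101000 Δ4=011101010 | 4Δ
t=4: Δ0=011101010 Δ1=011101011 Δ2=100101011 Δ3=100101001 | 3Δ
t=5: Δ0=100101001 Δ1=100001000 Δ2=100001100 Δ3=100011100 Δ4=100011110 | 4Δ

4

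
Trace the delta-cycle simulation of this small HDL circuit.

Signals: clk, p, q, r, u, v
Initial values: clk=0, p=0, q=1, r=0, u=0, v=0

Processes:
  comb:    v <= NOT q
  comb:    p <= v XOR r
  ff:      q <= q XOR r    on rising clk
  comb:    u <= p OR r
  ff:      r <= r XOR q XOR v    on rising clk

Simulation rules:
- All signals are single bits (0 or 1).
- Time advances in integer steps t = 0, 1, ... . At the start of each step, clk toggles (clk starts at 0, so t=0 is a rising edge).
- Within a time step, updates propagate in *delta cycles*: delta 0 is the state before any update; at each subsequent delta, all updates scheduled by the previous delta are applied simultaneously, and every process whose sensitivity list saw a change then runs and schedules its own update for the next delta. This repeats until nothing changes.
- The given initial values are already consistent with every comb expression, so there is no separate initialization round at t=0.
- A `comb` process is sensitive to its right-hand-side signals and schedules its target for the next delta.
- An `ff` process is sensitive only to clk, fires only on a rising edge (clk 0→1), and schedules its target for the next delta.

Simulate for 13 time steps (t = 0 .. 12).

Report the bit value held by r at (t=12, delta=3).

[bits: v,r,p,u,q,clk]
t=0: Δ0=000010 Δ1=000011 Δ2=010011 Δ3=011111 | 3Δ
t=1: Δ0=011111 Δ1=011110 | 1Δ
t=2: Δ0=011110 Δ1=011111 Δ2=001101 Δ3=100101 Δ4=101001 Δ5=101101 | 5Δ
t=3: Δ0=101101 Δ1=101100 | 1Δ
t=4: Δ0=101100 Δ1=101101 Δ2=111101 Δ3=110101 | 3Δ
t=5: Δ0=110101 Δ1=110100 | 1Δ
t=6: Δ0=110100 Δ1=110101 Δ2=100111 Δ3=001011 Δ4=000111 Δ5=000011 | 5Δ
t=7: Δ0=000011 Δ1=000010 | 1Δ
t=8: Δ0=000010 Δ1=000011 Δ2=010011 Δ3=011111 | 3Δ
t=9: Δ0=011111 Δ1=011110 | 1Δ
t=10: Δ0=011110 Δ1=011111 Δ2=001101 Δ3=100101 Δ4=101001 Δ5=101101 | 5Δ
t=11: Δ0=101101 Δ1=101100 | 1Δ
t=12: Δ0=101100 Δ1=101101 Δ2=111101 Δ3=110101 | 3Δ

1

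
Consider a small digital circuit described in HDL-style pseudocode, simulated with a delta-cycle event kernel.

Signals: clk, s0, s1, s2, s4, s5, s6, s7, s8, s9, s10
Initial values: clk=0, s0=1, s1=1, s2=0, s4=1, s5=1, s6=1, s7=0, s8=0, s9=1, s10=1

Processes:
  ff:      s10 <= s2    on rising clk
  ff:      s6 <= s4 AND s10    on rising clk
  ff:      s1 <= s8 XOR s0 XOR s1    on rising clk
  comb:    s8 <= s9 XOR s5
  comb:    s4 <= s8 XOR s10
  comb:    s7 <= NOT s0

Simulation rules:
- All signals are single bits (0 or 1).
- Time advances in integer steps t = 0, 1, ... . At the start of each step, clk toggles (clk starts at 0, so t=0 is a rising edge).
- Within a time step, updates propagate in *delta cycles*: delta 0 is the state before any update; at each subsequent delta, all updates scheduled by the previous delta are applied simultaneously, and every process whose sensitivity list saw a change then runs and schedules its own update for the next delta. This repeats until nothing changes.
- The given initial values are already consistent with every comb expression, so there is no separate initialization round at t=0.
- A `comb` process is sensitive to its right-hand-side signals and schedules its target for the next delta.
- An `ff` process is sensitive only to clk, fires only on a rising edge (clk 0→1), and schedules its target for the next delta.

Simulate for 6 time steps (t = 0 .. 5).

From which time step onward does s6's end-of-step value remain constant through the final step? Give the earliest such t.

2

t=0 Δ0: s9=1 s6=1 clk=0 s0=1 s7=0 s5=1 s10=1 s2=0 s1=1 s4=1 s8=0
  Δ1: clk:0→1
  Δ2: s10:1→0, s1:1→0
  Δ3: s4:1→0
  (3Δ to stable)
t=1 Δ0: s9=1 s6=1 clk=1 s0=1 s7=0 s5=1 s10=0 s2=0 s1=0 s4=0 s8=0
  Δ1: clk:1→0
  (1Δ to stable)
t=2 Δ0: s9=1 s6=1 clk=0 s0=1 s7=0 s5=1 s10=0 s2=0 s1=0 s4=0 s8=0
  Δ1: clk:0→1
  Δ2: s6:1→0, s1:0→1
  (2Δ to stable)
t=3 Δ0: s9=1 s6=0 clk=1 s0=1 s7=0 s5=1 s10=0 s2=0 s1=1 s4=0 s8=0
  Δ1: clk:1→0
  (1Δ to stable)
t=4 Δ0: s9=1 s6=0 clk=0 s0=1 s7=0 s5=1 s10=0 s2=0 s1=1 s4=0 s8=0
  Δ1: clk:0→1
  Δ2: s1:1→0
  (2Δ to stable)
t=5 Δ0: s9=1 s6=0 clk=1 s0=1 s7=0 s5=1 s10=0 s2=0 s1=0 s4=0 s8=0
  Δ1: clk:1→0
  (1Δ to stable)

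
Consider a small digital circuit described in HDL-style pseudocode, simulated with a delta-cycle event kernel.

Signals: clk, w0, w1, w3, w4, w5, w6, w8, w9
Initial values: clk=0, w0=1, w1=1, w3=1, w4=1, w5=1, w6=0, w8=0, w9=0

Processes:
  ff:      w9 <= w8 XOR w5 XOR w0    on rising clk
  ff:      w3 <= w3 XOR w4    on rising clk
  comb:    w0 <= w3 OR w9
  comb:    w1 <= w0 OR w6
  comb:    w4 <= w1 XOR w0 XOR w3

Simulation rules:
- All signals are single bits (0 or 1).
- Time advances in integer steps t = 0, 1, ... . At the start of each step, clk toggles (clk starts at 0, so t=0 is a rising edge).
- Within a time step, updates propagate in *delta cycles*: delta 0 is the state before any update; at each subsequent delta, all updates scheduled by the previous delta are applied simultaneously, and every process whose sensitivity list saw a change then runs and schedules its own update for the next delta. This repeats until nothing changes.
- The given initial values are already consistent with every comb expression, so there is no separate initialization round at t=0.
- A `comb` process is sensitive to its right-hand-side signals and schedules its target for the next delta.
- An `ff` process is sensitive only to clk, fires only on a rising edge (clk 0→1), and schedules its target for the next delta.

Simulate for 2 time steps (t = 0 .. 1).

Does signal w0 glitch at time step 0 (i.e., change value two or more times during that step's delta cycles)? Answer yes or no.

no

t0.Δ0 w8=0 w4=1 w0=1 w1=1 w5=1 w3=1 clk=0 w9=0 w6=0
t0.Δ1 w8=0 w4=1 w0=1 w1=1 w5=1 w3=1 clk=1 w9=0 w6=0
t0.Δ2 w8=0 w4=1 w0=1 w1=1 w5=1 w3=0 clk=1 w9=0 w6=0
t0.Δ3 w8=0 w4=0 w0=0 w1=1 w5=1 w3=0 clk=1 w9=0 w6=0
t0.Δ4 w8=0 w4=1 w0=0 w1=0 w5=1 w3=0 clk=1 w9=0 w6=0
t0.Δ5 w8=0 w4=0 w0=0 w1=0 w5=1 w3=0 clk=1 w9=0 w6=0
t1.Δ0 w8=0 w4=0 w0=0 w1=0 w5=1 w3=0 clk=1 w9=0 w6=0
t1.Δ1 w8=0 w4=0 w0=0 w1=0 w5=1 w3=0 clk=0 w9=0 w6=0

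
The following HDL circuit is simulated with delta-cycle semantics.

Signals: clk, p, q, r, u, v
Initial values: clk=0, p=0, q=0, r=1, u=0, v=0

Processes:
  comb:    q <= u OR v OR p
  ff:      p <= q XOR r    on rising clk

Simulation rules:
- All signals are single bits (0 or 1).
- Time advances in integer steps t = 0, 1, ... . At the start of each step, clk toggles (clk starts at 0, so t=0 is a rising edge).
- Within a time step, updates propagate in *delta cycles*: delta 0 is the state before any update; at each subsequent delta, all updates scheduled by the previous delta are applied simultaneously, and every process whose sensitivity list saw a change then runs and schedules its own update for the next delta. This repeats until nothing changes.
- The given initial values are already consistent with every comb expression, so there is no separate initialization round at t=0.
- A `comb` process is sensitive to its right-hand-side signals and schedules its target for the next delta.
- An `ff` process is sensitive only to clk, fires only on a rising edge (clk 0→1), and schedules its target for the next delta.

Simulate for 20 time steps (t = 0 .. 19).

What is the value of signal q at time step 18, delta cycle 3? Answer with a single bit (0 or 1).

0

t0.Δ0 u=0 v=0 p=0 r=1 clk=0 q=0
t0.Δ1 u=0 v=0 p=0 r=1 clk=1 q=0
t0.Δ2 u=0 v=0 p=1 r=1 clk=1 q=0
t0.Δ3 u=0 v=0 p=1 r=1 clk=1 q=1
t1.Δ0 u=0 v=0 p=1 r=1 clk=1 q=1
t1.Δ1 u=0 v=0 p=1 r=1 clk=0 q=1
t2.Δ0 u=0 v=0 p=1 r=1 clk=0 q=1
t2.Δ1 u=0 v=0 p=1 r=1 clk=1 q=1
t2.Δ2 u=0 v=0 p=0 r=1 clk=1 q=1
t2.Δ3 u=0 v=0 p=0 r=1 clk=1 q=0
t3.Δ0 u=0 v=0 p=0 r=1 clk=1 q=0
t3.Δ1 u=0 v=0 p=0 r=1 clk=0 q=0
t4.Δ0 u=0 v=0 p=0 r=1 clk=0 q=0
t4.Δ1 u=0 v=0 p=0 r=1 clk=1 q=0
t4.Δ2 u=0 v=0 p=1 r=1 clk=1 q=0
t4.Δ3 u=0 v=0 p=1 r=1 clk=1 q=1
t5.Δ0 u=0 v=0 p=1 r=1 clk=1 q=1
t5.Δ1 u=0 v=0 p=1 r=1 clk=0 q=1
t6.Δ0 u=0 v=0 p=1 r=1 clk=0 q=1
t6.Δ1 u=0 v=0 p=1 r=1 clk=1 q=1
t6.Δ2 u=0 v=0 p=0 r=1 clk=1 q=1
t6.Δ3 u=0 v=0 p=0 r=1 clk=1 q=0
t7.Δ0 u=0 v=0 p=0 r=1 clk=1 q=0
t7.Δ1 u=0 v=0 p=0 r=1 clk=0 q=0
t8.Δ0 u=0 v=0 p=0 r=1 clk=0 q=0
t8.Δ1 u=0 v=0 p=0 r=1 clk=1 q=0
t8.Δ2 u=0 v=0 p=1 r=1 clk=1 q=0
t8.Δ3 u=0 v=0 p=1 r=1 clk=1 q=1
t9.Δ0 u=0 v=0 p=1 r=1 clk=1 q=1
t9.Δ1 u=0 v=0 p=1 r=1 clk=0 q=1
t10.Δ0 u=0 v=0 p=1 r=1 clk=0 q=1
t10.Δ1 u=0 v=0 p=1 r=1 clk=1 q=1
t10.Δ2 u=0 v=0 p=0 r=1 clk=1 q=1
t10.Δ3 u=0 v=0 p=0 r=1 clk=1 q=0
t11.Δ0 u=0 v=0 p=0 r=1 clk=1 q=0
t11.Δ1 u=0 v=0 p=0 r=1 clk=0 q=0
t12.Δ0 u=0 v=0 p=0 r=1 clk=0 q=0
t12.Δ1 u=0 v=0 p=0 r=1 clk=1 q=0
t12.Δ2 u=0 v=0 p=1 r=1 clk=1 q=0
t12.Δ3 u=0 v=0 p=1 r=1 clk=1 q=1
t13.Δ0 u=0 v=0 p=1 r=1 clk=1 q=1
t13.Δ1 u=0 v=0 p=1 r=1 clk=0 q=1
t14.Δ0 u=0 v=0 p=1 r=1 clk=0 q=1
t14.Δ1 u=0 v=0 p=1 r=1 clk=1 q=1
t14.Δ2 u=0 v=0 p=0 r=1 clk=1 q=1
t14.Δ3 u=0 v=0 p=0 r=1 clk=1 q=0
t15.Δ0 u=0 v=0 p=0 r=1 clk=1 q=0
t15.Δ1 u=0 v=0 p=0 r=1 clk=0 q=0
t16.Δ0 u=0 v=0 p=0 r=1 clk=0 q=0
t16.Δ1 u=0 v=0 p=0 r=1 clk=1 q=0
t16.Δ2 u=0 v=0 p=1 r=1 clk=1 q=0
t16.Δ3 u=0 v=0 p=1 r=1 clk=1 q=1
t17.Δ0 u=0 v=0 p=1 r=1 clk=1 q=1
t17.Δ1 u=0 v=0 p=1 r=1 clk=0 q=1
t18.Δ0 u=0 v=0 p=1 r=1 clk=0 q=1
t18.Δ1 u=0 v=0 p=1 r=1 clk=1 q=1
t18.Δ2 u=0 v=0 p=0 r=1 clk=1 q=1
t18.Δ3 u=0 v=0 p=0 r=1 clk=1 q=0
t19.Δ0 u=0 v=0 p=0 r=1 clk=1 q=0
t19.Δ1 u=0 v=0 p=0 r=1 clk=0 q=0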